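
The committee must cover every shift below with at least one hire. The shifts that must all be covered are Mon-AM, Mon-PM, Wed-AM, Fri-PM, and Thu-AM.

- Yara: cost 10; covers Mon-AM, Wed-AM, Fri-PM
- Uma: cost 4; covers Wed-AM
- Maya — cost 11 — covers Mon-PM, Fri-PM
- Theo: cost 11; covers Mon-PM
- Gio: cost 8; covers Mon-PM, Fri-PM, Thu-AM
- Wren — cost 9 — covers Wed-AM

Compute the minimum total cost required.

This is an integer covering problem.
The greedy cost-per-new-shift heuristic would pick Gio, Uma, and Yara for 22, but a cheaper cover exists.
Choose Yara and Gio: together they cover Mon-AM, Mon-PM, Wed-AM, Fri-PM, Thu-AM — every shift.
Total cost: 10 + 8 = 18.
No cover costs less than 18.

18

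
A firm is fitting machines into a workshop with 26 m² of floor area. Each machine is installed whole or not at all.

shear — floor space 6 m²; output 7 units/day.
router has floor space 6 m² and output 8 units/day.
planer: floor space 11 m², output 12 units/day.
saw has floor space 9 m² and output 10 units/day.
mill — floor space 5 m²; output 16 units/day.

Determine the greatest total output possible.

41

Treat it as a binary knapsack problem.
router + planer + mill: floor space 6 + 11 + 5 = 22 ≤ 26, output 8 + 12 + 16 = 36.
planer + saw + mill: floor space 11 + 9 + 5 = 25 ≤ 26, output 12 + 10 + 16 = 38.
shear + router + saw + mill: floor space 6 + 6 + 9 + 5 = 26 ≤ 26, output 7 + 8 + 10 + 16 = 41.
Best is shear, router, saw, and mill with total output 41.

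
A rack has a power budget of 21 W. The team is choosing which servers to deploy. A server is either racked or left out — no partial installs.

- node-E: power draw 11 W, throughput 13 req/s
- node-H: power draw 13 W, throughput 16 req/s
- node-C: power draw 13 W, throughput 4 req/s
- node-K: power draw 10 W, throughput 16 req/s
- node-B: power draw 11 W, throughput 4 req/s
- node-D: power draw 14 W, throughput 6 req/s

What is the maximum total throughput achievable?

node-E + node-K: power draw 11 + 10 = 21 ≤ 21, throughput 13 + 16 = 29.
node-K + node-B: power draw 10 + 11 = 21 ≤ 21, throughput 16 + 4 = 20.
Best is node-E and node-K with total throughput 29.

29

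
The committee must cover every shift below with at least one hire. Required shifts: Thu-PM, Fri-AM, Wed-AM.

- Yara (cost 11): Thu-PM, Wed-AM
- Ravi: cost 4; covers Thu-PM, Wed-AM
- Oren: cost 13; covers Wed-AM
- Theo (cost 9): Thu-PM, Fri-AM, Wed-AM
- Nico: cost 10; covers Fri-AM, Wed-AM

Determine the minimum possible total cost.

9

The greedy cost-per-new-shift heuristic would pick Ravi and Theo for 13, but a cheaper cover exists.
Theo alone covers Thu-PM, Fri-AM, Wed-AM — every shift.
Total cost: 9.
No cover costs less than 9.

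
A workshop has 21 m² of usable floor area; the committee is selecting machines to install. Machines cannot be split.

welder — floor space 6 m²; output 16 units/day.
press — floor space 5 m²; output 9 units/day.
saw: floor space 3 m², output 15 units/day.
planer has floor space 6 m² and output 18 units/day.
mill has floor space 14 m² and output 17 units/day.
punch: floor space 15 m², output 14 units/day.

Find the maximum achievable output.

welder + saw + planer: floor space 6 + 3 + 6 = 15 ≤ 21, output 16 + 15 + 18 = 49.
welder + press + saw + planer: floor space 6 + 5 + 3 + 6 = 20 ≤ 21, output 16 + 9 + 15 + 18 = 58.
welder + press + planer: floor space 6 + 5 + 6 = 17 ≤ 21, output 16 + 9 + 18 = 43.
Best is welder, press, saw, and planer with total output 58.

58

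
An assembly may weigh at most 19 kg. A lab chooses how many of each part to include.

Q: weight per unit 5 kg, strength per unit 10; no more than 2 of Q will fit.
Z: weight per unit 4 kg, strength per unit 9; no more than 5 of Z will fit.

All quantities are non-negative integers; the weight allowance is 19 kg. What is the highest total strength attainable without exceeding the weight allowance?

38

Z has the best ratio (9/4); taking only Z gives at most 4×9 = 36 (stopped by the weight limit).
Mixing does better — 2×Q and 2×Z: weight 18 ≤ 19, strength 2·10 + 2·9 = 38.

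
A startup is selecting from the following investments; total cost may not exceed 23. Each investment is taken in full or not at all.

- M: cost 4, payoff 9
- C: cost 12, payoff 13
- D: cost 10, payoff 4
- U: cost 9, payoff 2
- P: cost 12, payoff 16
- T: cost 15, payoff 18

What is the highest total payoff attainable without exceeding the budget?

27

This is a 0-1 knapsack instance.
M + T: cost 4 + 15 = 19 ≤ 23, payoff 9 + 18 = 27.
M + P: cost 4 + 12 = 16 ≤ 23, payoff 9 + 16 = 25.
Best is M and T with total payoff 27.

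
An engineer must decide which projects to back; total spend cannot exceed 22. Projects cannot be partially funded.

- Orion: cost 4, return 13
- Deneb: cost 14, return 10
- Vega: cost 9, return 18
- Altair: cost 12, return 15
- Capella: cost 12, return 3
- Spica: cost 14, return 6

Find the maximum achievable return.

This is an integer program with binary decision variables.
Take Vega and Altair: cost 9 + 12 = 21 ≤ 22, return 18 + 15 = 33.
No other feasible combination does better.

33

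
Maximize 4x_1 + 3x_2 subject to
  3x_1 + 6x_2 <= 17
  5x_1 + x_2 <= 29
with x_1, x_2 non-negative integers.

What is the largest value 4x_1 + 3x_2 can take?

(x_1,x_2)=(5,0): 3·5+6·0=15≤17, 5·5+1·0=25≤29, objective 20.
(x_1,x_2)=(4,0): 3·4+6·0=12≤17, 5·4+1·0=20≤29, objective 16.
No feasible integer point exceeds 20.

20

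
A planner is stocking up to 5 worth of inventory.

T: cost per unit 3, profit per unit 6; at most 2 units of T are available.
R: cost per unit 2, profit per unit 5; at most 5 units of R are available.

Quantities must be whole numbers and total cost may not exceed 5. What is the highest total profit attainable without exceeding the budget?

Take 1×T and 1×R: cost 5 ≤ 5, profit 1·6 + 1·5 = 11.
No other integer combination yields more.

11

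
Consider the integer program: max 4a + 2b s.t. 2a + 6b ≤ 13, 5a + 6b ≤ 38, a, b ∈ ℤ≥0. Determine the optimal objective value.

24

The continuous relaxation peaks at (6.5, 0) with value 26.00; rounding to a feasible lattice point costs some objective.
(a,b)=(6,0) is feasible, giving 24.
(a,b)=(5,0) is feasible, giving 20.
No feasible integer point exceeds 24.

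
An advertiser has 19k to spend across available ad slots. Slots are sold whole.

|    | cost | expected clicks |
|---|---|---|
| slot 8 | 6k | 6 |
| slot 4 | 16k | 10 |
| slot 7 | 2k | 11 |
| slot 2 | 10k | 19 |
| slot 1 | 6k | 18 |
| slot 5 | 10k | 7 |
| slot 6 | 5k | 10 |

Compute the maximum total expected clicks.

Allowing fractional choices, the relaxed optimum would be about 50.4, but ad slots are indivisible.
slot 7 + slot 2 + slot 1: cost 2 + 10 + 6 = 18 ≤ 19, expected clicks 11 + 19 + 18 = 48.
slot 8 + slot 7 + slot 1 + slot 6: cost 6 + 2 + 6 + 5 = 19 ≤ 19, expected clicks 6 + 11 + 18 + 10 = 45.
Best is slot 7, slot 2, and slot 1 with total expected clicks 48.

48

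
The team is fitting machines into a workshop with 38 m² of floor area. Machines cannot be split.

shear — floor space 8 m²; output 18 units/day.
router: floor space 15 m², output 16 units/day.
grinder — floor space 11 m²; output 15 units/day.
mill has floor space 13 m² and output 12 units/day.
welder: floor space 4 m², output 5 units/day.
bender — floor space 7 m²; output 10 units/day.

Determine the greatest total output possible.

Allowing fractional choices, the relaxed optimum would be about 56.5, but machines are indivisible.
shear + grinder + mill + welder: floor space 8 + 11 + 13 + 4 = 36 ≤ 38, output 18 + 15 + 12 + 5 = 50.
shear + router + grinder + welder: floor space 8 + 15 + 11 + 4 = 38 ≤ 38, output 18 + 16 + 15 + 5 = 54.
Best is shear, router, grinder, and welder with total output 54.

54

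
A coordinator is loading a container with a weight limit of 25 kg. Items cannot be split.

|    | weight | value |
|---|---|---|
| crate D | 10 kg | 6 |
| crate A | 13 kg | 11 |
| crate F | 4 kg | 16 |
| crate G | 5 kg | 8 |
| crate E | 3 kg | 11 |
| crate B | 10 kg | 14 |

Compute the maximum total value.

49

crate A + crate F + crate G + crate E: weight 13 + 4 + 5 + 3 = 25 ≤ 25, value 11 + 16 + 8 + 11 = 46.
crate F + crate G + crate E + crate B: weight 4 + 5 + 3 + 10 = 22 ≤ 25, value 16 + 8 + 11 + 14 = 49.
crate F + crate E + crate B: weight 4 + 3 + 10 = 17 ≤ 25, value 16 + 11 + 14 = 41.
Best is crate F, crate G, crate E, and crate B with total value 49.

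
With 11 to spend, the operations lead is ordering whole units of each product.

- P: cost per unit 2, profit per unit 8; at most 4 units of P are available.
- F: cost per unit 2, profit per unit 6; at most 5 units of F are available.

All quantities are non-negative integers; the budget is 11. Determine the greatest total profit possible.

3×P and 2×F: cost 10 ≤ 11, profit 3·8 + 2·6 = 36.
4×P and 1×F: cost 10 ≤ 11, profit 4·8 + 1·6 = 38.
Best is 38.

38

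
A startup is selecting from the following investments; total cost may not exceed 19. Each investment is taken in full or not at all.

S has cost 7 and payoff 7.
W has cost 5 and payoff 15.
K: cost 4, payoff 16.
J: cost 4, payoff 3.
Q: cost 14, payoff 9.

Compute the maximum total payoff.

38

This is an integer program with binary decision variables.
Allowing fractional choices, the relaxed optimum would be about 40.2, but investments are indivisible.
S + W + K: cost 7 + 5 + 4 = 16 ≤ 19, payoff 7 + 15 + 16 = 38.
W + K + J: cost 5 + 4 + 4 = 13 ≤ 19, payoff 15 + 16 + 3 = 34.
Best is S, W, and K with total payoff 38.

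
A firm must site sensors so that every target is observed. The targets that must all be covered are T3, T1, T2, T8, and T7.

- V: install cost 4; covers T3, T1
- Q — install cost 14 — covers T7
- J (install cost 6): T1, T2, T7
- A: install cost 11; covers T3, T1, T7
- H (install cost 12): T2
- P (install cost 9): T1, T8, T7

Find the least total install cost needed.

Choose V, J, and P: together they cover T3, T1, T2, T8, T7 — every target.
Total install cost: 4 + 6 + 9 = 19.

19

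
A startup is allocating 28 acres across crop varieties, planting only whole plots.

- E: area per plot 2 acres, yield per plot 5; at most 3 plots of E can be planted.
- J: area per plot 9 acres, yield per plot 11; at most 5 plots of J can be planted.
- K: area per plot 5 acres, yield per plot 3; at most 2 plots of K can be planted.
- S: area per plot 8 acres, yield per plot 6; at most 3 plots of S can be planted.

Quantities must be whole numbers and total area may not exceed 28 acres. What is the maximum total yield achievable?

Take 3×E and 2×J: area 24 ≤ 28, yield 3·5 + 2·11 = 37.
E has the best ratio (5/2) and is taken to its limit of 3; remaining capacity is filled optimally with the others.

37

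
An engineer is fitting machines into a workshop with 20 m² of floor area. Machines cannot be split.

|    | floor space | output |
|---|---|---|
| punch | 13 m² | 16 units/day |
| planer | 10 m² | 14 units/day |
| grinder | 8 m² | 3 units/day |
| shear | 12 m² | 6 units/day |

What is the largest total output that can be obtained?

17

Treat it as a binary knapsack problem.
Take planer and grinder: floor space 10 + 8 = 18 ≤ 20, output 14 + 3 = 17.
No other feasible combination does better.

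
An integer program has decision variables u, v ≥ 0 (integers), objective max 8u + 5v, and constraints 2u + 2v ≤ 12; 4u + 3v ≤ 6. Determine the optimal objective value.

Relaxing integrality, the LP optimum is 12.00 at (u,v) = (1.5, 0), which is not an integer point.
(u,v)=(0,2): 2·0+2·2=4≤12, 4·0+3·2=6≤6, objective 10.
(u,v)=(1,0): 2·1+2·0=2≤12, 4·1+3·0=4≤6, objective 8.
(u,v)=(0,1): 2·0+2·1=2≤12, 4·0+3·1=3≤6, objective 5.
The best lattice point is (0,2), giving 10.

10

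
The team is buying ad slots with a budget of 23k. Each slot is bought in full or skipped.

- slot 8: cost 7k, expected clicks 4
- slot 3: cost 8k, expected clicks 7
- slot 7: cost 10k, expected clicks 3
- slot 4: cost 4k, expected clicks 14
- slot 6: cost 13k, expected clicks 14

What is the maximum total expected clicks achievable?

28

This is an integer program with binary decision variables.
Allowing fractional choices, the relaxed optimum would be about 33.2, but ad slots are indivisible.
slot 8 + slot 3 + slot 4: cost 7 + 8 + 4 = 19 ≤ 23, expected clicks 4 + 7 + 14 = 25.
slot 4 + slot 6: cost 4 + 13 = 17 ≤ 23, expected clicks 14 + 14 = 28.
Best is slot 4 and slot 6 with total expected clicks 28.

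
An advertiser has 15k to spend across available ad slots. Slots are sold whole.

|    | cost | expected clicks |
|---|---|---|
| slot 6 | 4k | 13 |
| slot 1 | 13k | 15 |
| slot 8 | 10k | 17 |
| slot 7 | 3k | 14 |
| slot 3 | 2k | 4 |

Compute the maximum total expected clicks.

Take slot 8, slot 7, and slot 3: cost 10 + 3 + 2 = 15 ≤ 15, expected clicks 17 + 14 + 4 = 35.
No other feasible combination does better.

35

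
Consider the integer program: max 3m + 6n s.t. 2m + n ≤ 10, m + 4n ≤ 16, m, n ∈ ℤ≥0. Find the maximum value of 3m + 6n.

Relaxing integrality, the LP optimum is 29.14 at (m,n) = (3.43, 3.14), which is not an integer point.
(m,n)=(3,3): 2·3+1·3=9≤10, 1·3+4·3=15≤16, objective 27.
(m,n)=(4,2): 2·4+1·2=10≤10, 1·4+4·2=12≤16, objective 24.
(m,n)=(2,3): 2·2+1·3=7≤10, 1·2+4·3=14≤16, objective 24.
(m,n)=(3,2): 2·3+1·2=8≤10, 1·3+4·2=11≤16, objective 21.
No feasible integer point exceeds 27.

27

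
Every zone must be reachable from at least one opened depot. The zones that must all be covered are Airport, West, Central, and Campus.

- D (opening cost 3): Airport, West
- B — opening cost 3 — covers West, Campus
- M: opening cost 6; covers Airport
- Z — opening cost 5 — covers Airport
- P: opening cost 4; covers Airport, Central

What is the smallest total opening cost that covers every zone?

7

This is a weighted set-cover instance.
Choose B and P: together they cover Airport, West, Central, Campus — every zone.
Total opening cost: 3 + 4 = 7.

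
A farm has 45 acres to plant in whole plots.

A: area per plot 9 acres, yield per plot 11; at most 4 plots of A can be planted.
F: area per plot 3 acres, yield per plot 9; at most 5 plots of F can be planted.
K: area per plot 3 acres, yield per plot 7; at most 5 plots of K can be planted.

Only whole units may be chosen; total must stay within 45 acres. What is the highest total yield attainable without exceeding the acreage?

95

F has the best ratio (9/3); taking only F gives at most 5×9 = 45 (stopped by the supply cap of 5).
Mixing does better — 2×A, 5×F, and 4×K: area 45 ≤ 45, yield 2·11 + 5·9 + 4·7 = 95.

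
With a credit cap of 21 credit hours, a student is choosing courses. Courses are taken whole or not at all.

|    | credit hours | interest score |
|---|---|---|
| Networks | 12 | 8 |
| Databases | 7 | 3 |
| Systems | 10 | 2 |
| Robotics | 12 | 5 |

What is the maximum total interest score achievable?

11

This is a 0-1 knapsack instance.
Networks: credit hours 12 ≤ 21, interest score 8.
Networks + Databases: credit hours 12 + 7 = 19 ≤ 21, interest score 8 + 3 = 11.
Databases + Robotics: credit hours 7 + 12 = 19 ≤ 21, interest score 3 + 5 = 8.
Best is Networks and Databases with total interest score 11.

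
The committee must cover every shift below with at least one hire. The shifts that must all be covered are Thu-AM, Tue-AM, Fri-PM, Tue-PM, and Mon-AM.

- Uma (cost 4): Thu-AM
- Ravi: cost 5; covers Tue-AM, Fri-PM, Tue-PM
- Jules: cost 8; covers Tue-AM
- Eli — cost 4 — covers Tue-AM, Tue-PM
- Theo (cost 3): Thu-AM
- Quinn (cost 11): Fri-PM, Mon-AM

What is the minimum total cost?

18

This is a weighted set-cover instance.
The greedy cost-per-new-shift heuristic would pick Ravi, Theo, and Quinn for 19, but a cheaper cover exists.
Choose Eli, Theo, and Quinn: together they cover Thu-AM, Tue-AM, Fri-PM, Tue-PM, Mon-AM — every shift.
Total cost: 4 + 3 + 11 = 18.
No cover costs less than 18.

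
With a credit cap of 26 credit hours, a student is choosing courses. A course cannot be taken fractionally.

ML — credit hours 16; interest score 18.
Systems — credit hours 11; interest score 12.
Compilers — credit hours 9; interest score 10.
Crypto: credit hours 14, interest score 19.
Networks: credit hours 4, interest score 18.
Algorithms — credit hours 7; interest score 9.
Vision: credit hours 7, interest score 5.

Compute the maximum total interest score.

Crypto + Networks + Algorithms: credit hours 14 + 4 + 7 = 25 ≤ 26, interest score 19 + 18 + 9 = 46.
Crypto + Networks + Vision: credit hours 14 + 4 + 7 = 25 ≤ 26, interest score 19 + 18 + 5 = 42.
Best is Crypto, Networks, and Algorithms with total interest score 46.

46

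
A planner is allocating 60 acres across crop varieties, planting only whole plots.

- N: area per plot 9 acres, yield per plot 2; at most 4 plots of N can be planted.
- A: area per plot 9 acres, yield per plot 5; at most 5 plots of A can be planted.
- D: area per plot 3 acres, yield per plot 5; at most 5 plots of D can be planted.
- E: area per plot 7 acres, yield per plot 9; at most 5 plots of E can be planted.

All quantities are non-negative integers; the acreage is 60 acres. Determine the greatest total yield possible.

Take 1×A, 5×D, and 5×E: area 59 ≤ 60, yield 1·5 + 5·5 + 5·9 = 75.
D has the best ratio (5/3) and is taken to its limit of 5; remaining capacity is filled optimally with the others.

75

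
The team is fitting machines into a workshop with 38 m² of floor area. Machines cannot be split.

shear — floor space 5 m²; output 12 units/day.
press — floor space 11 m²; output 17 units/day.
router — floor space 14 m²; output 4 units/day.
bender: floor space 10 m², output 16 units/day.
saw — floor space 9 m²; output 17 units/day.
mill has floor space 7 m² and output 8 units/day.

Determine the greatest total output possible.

62

Take shear, press, bender, and saw: floor space 5 + 11 + 10 + 9 = 35 ≤ 38, output 12 + 17 + 16 + 17 = 62.
No other feasible combination does better.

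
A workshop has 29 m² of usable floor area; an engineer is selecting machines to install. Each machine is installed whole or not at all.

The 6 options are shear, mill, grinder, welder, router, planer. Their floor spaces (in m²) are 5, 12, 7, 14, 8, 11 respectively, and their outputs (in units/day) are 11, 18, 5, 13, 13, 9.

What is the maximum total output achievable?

Take shear, mill, and router: floor space 5 + 12 + 8 = 25 ≤ 29, output 11 + 18 + 13 = 42.
No other feasible combination does better.

42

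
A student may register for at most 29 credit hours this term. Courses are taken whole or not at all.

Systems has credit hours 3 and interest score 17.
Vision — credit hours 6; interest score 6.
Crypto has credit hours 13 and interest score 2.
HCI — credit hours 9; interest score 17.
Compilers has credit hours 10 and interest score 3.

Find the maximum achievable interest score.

Take Systems, Vision, HCI, and Compilers: credit hours 3 + 6 + 9 + 10 = 28 ≤ 29, interest score 17 + 6 + 17 + 3 = 43.
No other feasible combination does better.

43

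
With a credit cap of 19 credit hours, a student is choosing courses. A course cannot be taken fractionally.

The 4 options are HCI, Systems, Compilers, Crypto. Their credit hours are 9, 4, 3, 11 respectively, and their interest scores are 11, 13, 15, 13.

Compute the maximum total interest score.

41

Allowing fractional choices, the relaxed optimum would be about 42.5, but courses are indivisible.
Systems + Compilers: credit hours 4 + 3 = 7 ≤ 19, interest score 13 + 15 = 28.
Systems + Compilers + Crypto: credit hours 4 + 3 + 11 = 18 ≤ 19, interest score 13 + 15 + 13 = 41.
HCI + Systems + Compilers: credit hours 9 + 4 + 3 = 16 ≤ 19, interest score 11 + 13 + 15 = 39.
Best is Systems, Compilers, and Crypto with total interest score 41.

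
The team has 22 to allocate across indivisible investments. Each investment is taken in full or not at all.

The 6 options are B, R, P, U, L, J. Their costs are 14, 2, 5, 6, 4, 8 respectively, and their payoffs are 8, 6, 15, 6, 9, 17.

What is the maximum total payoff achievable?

47

R + P + L + J: cost 2 + 5 + 4 + 8 = 19 ≤ 22, payoff 6 + 15 + 9 + 17 = 47.
R + P + U + J: cost 2 + 5 + 6 + 8 = 21 ≤ 22, payoff 6 + 15 + 6 + 17 = 44.
Best is R, P, L, and J with total payoff 47.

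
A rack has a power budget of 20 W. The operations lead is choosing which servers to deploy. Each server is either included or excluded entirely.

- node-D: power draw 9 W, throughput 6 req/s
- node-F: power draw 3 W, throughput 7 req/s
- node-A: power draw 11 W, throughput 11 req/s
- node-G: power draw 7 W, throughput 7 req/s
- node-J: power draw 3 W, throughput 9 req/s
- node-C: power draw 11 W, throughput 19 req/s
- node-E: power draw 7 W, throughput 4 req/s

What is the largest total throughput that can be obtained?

This is a 0-1 knapsack instance.
Take node-F, node-J, and node-C: power draw 3 + 3 + 11 = 17 ≤ 20, throughput 7 + 9 + 19 = 35.
No other feasible combination does better.

35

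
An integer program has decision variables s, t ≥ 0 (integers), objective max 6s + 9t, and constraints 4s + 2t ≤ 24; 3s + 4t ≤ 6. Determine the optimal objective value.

12

(s,t)=(2,0): 4·2+2·0=8≤24, 3·2+4·0=6≤6, objective 12.
(s,t)=(0,1): 4·0+2·1=2≤24, 3·0+4·1=4≤6, objective 9.
(s,t)=(1,0): 4·1+2·0=4≤24, 3·1+4·0=3≤6, objective 6.
The best lattice point is (2,0), giving 12.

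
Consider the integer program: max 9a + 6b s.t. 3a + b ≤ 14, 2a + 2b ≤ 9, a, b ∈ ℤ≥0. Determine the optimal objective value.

36

Relaxing integrality, the LP optimum is 40.50 at (a,b) = (4.5, 0), which is not an integer point.
(a,b)=(4,0): 3·4+1·0=12≤14, 2·4+2·0=8≤9, objective 36.
(a,b)=(3,1): 3·3+1·1=10≤14, 2·3+2·1=8≤9, objective 33.
No feasible integer point exceeds 36.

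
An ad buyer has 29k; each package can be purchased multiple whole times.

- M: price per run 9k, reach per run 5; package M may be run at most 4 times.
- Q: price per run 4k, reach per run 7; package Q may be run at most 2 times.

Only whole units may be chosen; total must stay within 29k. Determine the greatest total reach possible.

24

1×M and 2×Q: price 17 ≤ 29, reach 1·5 + 2·7 = 19.
2×M and 2×Q: price 26 ≤ 29, reach 2·5 + 2·7 = 24.
Best is 24.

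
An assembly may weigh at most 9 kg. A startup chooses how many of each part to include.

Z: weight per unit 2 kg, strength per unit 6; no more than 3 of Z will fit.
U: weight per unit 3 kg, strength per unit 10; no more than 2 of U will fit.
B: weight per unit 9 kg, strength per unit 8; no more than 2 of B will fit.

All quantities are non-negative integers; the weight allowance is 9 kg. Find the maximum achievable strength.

This is a bounded integer knapsack.
U has the best ratio (10/3); taking only U gives at most 2×10 = 20 (stopped by the supply cap of 2).
Mixing does better — 3×Z and 1×U: weight 9 ≤ 9, strength 3·6 + 1·10 = 28.

28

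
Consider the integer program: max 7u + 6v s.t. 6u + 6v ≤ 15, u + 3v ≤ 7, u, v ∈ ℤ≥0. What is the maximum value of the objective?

The continuous relaxation peaks at (2.5, 0) with value 17.50; rounding to a feasible lattice point costs some objective.
(u,v)=(2,0): 6·2+6·0=12≤15, 1·2+3·0=2≤7, objective 14.
(u,v)=(1,1): 6·1+6·1=12≤15, 1·1+3·1=4≤7, objective 13.
(u,v)=(1,0): 6·1+6·0=6≤15, 1·1+3·0=1≤7, objective 7.
Maximum is 14 at (u,v)=(2,0).

14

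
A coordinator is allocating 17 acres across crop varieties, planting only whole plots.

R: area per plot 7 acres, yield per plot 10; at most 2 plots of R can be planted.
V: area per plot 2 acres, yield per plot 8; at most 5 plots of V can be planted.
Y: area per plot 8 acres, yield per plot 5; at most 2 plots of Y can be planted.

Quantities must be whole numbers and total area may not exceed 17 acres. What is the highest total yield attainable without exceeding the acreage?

This is a bounded integer knapsack.
V has the best ratio (8/2); taking only V gives at most 5×8 = 40 (stopped by the supply cap of 5).
Mixing does better — 1×R and 5×V: area 17 ≤ 17, yield 1·10 + 5·8 = 50.

50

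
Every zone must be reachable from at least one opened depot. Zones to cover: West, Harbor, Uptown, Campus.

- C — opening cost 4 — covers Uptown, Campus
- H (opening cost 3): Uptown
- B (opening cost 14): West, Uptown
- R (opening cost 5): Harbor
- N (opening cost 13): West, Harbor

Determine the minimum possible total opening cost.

17

This is an integer covering problem.
The greedy cost-per-new-zone heuristic would pick C, R, and N for 22, but a cheaper cover exists.
Choose C and N: together they cover West, Harbor, Uptown, Campus — every zone.
Total opening cost: 4 + 13 = 17.
No cover costs less than 17.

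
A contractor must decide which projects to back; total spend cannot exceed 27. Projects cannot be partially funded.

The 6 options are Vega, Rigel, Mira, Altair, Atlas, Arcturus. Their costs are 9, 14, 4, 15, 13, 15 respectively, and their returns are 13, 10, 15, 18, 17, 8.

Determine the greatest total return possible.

45

Allowing fractional choices, the relaxed optimum would be about 46.2, but projects are indivisible.
Vega + Rigel + Mira: cost 9 + 14 + 4 = 27 ≤ 27, return 13 + 10 + 15 = 38.
Vega + Mira + Atlas: cost 9 + 4 + 13 = 26 ≤ 27, return 13 + 15 + 17 = 45.
Mira + Altair: cost 4 + 15 = 19 ≤ 27, return 15 + 18 = 33.
Best is Vega, Mira, and Atlas with total return 45.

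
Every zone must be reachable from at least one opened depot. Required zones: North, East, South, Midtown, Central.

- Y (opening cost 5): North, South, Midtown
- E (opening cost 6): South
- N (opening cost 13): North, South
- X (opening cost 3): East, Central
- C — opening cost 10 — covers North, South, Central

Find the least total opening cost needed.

8

Choose Y and X: together they cover North, East, South, Midtown, Central — every zone.
Total opening cost: 5 + 3 = 8.
No cover costs less than 8.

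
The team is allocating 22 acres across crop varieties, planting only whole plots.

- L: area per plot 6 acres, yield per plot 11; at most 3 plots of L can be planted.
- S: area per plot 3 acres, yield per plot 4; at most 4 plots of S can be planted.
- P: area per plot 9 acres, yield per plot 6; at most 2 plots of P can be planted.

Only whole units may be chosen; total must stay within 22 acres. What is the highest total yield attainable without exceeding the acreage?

37

Take 3×L and 1×S: area 21 ≤ 22, yield 3·11 + 1·4 = 37.
L has the best ratio (11/6) and is taken to its limit of 3; remaining capacity is filled optimally with the others.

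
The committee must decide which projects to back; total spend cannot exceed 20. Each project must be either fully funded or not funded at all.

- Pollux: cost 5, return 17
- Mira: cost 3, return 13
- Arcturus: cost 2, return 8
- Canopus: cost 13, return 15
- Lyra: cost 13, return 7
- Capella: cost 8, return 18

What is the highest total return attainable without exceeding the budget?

Take Pollux, Mira, Arcturus, and Capella: cost 5 + 3 + 2 + 8 = 18 ≤ 20, return 17 + 13 + 8 + 18 = 56.
No other feasible combination does better.

56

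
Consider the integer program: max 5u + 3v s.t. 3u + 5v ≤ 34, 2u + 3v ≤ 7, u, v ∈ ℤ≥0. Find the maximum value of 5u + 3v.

(u,v)=(3,0) is feasible, giving 15.
(u,v)=(2,1) is feasible, giving 13.
(u,v)=(2,0) is feasible, giving 10.
No feasible integer point exceeds 15.

15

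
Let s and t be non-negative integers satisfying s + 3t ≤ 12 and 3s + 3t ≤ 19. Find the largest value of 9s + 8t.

The continuous relaxation peaks at (6.33, 0) with value 57.00; rounding to a feasible lattice point costs some objective.
(s,t)=(6,0): 1·6+3·0=6≤12, 3·6+3·0=18≤19, objective 54.
(s,t)=(5,1): 1·5+3·1=8≤12, 3·5+3·1=18≤19, objective 53.
(s,t)=(5,0): 1·5+3·0=5≤12, 3·5+3·0=15≤19, objective 45.
The best lattice point is (6,0), giving 54.

54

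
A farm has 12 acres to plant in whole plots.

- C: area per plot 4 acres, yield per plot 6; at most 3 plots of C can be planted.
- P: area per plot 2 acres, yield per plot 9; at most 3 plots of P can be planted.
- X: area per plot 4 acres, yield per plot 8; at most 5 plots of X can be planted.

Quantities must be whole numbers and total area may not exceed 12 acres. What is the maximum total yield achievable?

35

This is a bounded integer knapsack.
3×P and 1×X: area 10 ≤ 12, yield 3·9 + 1·8 = 35.
2×P and 2×X: area 12 ≤ 12, yield 2·9 + 2·8 = 34.
Best is 35.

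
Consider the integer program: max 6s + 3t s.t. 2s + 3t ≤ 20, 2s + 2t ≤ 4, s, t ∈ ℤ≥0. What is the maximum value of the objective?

12

(s,t)=(2,0): 2·2+3·0=4≤20, 2·2+2·0=4≤4, objective 12.
(s,t)=(1,1): 2·1+3·1=5≤20, 2·1+2·1=4≤4, objective 9.
(s,t)=(1,0): 2·1+3·0=2≤20, 2·1+2·0=2≤4, objective 6.
The best lattice point is (2,0), giving 12.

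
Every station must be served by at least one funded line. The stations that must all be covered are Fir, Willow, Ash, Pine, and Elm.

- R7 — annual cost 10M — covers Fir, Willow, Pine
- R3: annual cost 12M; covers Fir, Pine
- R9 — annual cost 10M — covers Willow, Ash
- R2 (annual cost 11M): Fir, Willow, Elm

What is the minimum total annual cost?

Choose R7, R9, and R2: together they cover Fir, Willow, Ash, Pine, Elm — every station.
Total annual cost: 10 + 10 + 11 = 31.

31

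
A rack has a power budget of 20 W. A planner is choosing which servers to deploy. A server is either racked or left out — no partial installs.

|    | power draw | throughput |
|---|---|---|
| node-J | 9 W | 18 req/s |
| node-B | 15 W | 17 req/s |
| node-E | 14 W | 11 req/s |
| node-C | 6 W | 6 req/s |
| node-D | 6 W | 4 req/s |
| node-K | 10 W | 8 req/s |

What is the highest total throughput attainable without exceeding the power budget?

26

Take node-J and node-K: power draw 9 + 10 = 19 ≤ 20, throughput 18 + 8 = 26.
No other feasible combination does better.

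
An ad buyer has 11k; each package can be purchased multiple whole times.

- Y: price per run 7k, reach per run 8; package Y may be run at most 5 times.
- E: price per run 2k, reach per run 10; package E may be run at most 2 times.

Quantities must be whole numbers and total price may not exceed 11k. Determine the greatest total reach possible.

28

This is a bounded integer knapsack.
2×E: price 4 ≤ 11, reach 2·10 = 20.
1×Y and 2×E: price 11 ≤ 11, reach 1·8 + 2·10 = 28.
Best is 28.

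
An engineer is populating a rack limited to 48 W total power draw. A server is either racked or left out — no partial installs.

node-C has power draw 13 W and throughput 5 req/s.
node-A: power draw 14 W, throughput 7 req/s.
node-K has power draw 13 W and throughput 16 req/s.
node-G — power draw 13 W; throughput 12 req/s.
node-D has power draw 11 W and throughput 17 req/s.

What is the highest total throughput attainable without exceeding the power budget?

45

node-K + node-G + node-D: power draw 13 + 13 + 11 = 37 ≤ 48, throughput 16 + 12 + 17 = 45.
node-A + node-K + node-D: power draw 14 + 13 + 11 = 38 ≤ 48, throughput 7 + 16 + 17 = 40.
node-C + node-K + node-D: power draw 13 + 13 + 11 = 37 ≤ 48, throughput 5 + 16 + 17 = 38.
Best is node-K, node-G, and node-D with total throughput 45.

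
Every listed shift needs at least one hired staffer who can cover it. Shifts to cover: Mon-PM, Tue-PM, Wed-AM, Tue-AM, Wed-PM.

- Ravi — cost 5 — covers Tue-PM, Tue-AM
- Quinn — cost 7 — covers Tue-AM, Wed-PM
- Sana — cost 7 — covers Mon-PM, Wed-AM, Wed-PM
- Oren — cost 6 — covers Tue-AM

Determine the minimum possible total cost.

12

Choose Ravi and Sana: together they cover Mon-PM, Tue-PM, Wed-AM, Tue-AM, Wed-PM — every shift.
Total cost: 5 + 7 = 12.
No cover costs less than 12.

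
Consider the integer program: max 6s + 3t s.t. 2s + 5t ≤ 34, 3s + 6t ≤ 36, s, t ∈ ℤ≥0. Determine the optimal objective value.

(s,t)=(12,0): 2·12+5·0=24≤34, 3·12+6·0=36≤36, objective 72.
(s,t)=(11,0): 2·11+5·0=22≤34, 3·11+6·0=33≤36, objective 66.
Maximum is 72 at (s,t)=(12,0).

72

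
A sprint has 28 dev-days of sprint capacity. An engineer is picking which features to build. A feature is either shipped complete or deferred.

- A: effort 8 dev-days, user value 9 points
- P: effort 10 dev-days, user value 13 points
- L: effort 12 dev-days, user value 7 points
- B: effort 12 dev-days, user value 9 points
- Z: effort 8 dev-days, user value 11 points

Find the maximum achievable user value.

33

Take A, P, and Z: effort 8 + 10 + 8 = 26 ≤ 28, user value 9 + 13 + 11 = 33.
No other feasible combination does better.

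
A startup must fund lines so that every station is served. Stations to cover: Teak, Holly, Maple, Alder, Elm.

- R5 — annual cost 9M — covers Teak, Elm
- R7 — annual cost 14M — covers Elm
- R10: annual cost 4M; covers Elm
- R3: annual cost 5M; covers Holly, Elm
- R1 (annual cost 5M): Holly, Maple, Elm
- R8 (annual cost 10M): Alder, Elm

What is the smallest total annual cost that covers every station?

24

Choose R5, R1, and R8: together they cover Teak, Holly, Maple, Alder, Elm — every station.
Total annual cost: 9 + 5 + 10 = 24.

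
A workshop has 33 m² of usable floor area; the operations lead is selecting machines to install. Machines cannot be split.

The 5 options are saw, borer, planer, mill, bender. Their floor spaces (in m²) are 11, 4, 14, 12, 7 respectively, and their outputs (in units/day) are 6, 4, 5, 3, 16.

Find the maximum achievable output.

saw + borer + bender: floor space 11 + 4 + 7 = 22 ≤ 33, output 6 + 4 + 16 = 26.
saw + planer + bender: floor space 11 + 14 + 7 = 32 ≤ 33, output 6 + 5 + 16 = 27.
borer + planer + bender: floor space 4 + 14 + 7 = 25 ≤ 33, output 4 + 5 + 16 = 25.
Best is saw, planer, and bender with total output 27.

27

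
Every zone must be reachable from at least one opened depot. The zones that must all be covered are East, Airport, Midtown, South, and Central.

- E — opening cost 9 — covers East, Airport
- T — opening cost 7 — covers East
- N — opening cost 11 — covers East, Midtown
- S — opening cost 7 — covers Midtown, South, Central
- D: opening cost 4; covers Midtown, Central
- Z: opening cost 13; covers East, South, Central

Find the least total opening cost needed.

16

The greedy cost-per-new-zone heuristic would pick D, E, and S for 20, but a cheaper cover exists.
Choose E and S: together they cover East, Airport, Midtown, South, Central — every zone.
Total opening cost: 9 + 7 = 16.
No cover costs less than 16.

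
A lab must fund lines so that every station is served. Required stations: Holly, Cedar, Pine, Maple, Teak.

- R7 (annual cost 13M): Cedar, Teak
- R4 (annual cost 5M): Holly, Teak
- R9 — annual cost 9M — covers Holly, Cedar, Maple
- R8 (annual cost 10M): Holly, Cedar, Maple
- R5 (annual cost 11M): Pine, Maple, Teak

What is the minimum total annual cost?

This is an integer covering problem.
The greedy cost-per-new-station heuristic would pick R4, R9, and R5 for 25, but a cheaper cover exists.
Choose R9 and R5: together they cover Holly, Cedar, Pine, Maple, Teak — every station.
Total annual cost: 9 + 11 = 20.
No cover costs less than 20.

20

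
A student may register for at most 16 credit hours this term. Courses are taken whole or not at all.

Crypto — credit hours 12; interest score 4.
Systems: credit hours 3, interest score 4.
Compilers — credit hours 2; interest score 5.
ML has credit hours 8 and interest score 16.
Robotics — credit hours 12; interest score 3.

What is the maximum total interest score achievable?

25

Allowing fractional choices, the relaxed optimum would be about 26.0, but courses are indivisible.
Systems + ML: credit hours 3 + 8 = 11 ≤ 16, interest score 4 + 16 = 20.
Systems + Compilers + ML: credit hours 3 + 2 + 8 = 13 ≤ 16, interest score 4 + 5 + 16 = 25.
Compilers + ML: credit hours 2 + 8 = 10 ≤ 16, interest score 5 + 16 = 21.
Best is Systems, Compilers, and ML with total interest score 25.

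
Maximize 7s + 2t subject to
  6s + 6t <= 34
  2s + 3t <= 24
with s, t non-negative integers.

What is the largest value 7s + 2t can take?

(s,t)=(5,0) is feasible, giving 35.
(s,t)=(4,1) is feasible, giving 30.
(s,t)=(4,0) is feasible, giving 28.
The best lattice point is (5,0), giving 35.

35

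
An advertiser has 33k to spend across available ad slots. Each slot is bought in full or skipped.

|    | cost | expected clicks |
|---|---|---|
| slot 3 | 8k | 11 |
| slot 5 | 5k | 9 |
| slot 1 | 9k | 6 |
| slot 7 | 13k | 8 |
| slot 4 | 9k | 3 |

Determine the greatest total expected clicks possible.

This is a 0-1 knapsack instance.
Take slot 3, slot 5, slot 1, and slot 4: cost 8 + 5 + 9 + 9 = 31 ≤ 33, expected clicks 11 + 9 + 6 + 3 = 29.
No other feasible combination does better.

29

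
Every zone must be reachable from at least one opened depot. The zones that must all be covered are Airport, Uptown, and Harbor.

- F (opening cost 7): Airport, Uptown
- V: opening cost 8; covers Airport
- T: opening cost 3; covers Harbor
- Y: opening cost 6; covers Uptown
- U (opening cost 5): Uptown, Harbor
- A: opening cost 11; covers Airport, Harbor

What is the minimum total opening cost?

10

This is a weighted set-cover instance.
Choose F and T: together they cover Airport, Uptown, Harbor — every zone.
Total opening cost: 7 + 3 = 10.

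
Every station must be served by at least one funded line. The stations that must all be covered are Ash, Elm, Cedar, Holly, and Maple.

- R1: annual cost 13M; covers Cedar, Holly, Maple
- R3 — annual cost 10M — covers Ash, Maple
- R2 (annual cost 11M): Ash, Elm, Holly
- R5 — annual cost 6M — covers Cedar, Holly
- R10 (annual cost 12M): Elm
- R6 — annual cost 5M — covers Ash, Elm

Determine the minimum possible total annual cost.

The greedy cost-per-new-station heuristic would pick R6, R5, and R3 for 21, but a cheaper cover exists.
Choose R1 and R6: together they cover Ash, Elm, Cedar, Holly, Maple — every station.
Total annual cost: 13 + 5 = 18.
No cover costs less than 18.

18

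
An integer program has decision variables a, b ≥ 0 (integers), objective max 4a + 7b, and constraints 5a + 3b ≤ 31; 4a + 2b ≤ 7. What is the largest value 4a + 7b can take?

Relaxing integrality, the LP optimum is 24.50 at (a,b) = (0, 3.5), which is not an integer point.
(a,b)=(0,3): 5·0+3·3=9≤31, 4·0+2·3=6≤7, objective 21.
(a,b)=(0,2): 5·0+3·2=6≤31, 4·0+2·2=4≤7, objective 14.
The best lattice point is (0,3), giving 21.

21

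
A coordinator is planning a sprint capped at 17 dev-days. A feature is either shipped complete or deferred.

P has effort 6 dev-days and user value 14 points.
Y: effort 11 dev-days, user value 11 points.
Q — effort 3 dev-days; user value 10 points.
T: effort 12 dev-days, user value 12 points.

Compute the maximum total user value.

25

This is a 0-1 knapsack instance.
Allowing fractional choices, the relaxed optimum would be about 32.0, but features are indivisible.
P + Q: effort 6 + 3 = 9 ≤ 17, user value 14 + 10 = 24.
P + Y: effort 6 + 11 = 17 ≤ 17, user value 14 + 11 = 25.
Best is P and Y with total user value 25.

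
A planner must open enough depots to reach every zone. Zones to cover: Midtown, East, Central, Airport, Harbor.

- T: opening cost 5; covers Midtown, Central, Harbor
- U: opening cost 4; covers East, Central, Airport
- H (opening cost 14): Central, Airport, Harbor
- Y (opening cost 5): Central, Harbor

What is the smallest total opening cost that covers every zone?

9

Choose T and U: together they cover Midtown, East, Central, Airport, Harbor — every zone.
Total opening cost: 5 + 4 = 9.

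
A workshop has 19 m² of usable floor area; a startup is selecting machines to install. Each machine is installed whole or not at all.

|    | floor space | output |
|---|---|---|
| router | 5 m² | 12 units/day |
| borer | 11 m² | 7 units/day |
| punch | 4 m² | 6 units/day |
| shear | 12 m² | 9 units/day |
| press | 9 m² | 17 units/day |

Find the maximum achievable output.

35

Allowing fractional choices, the relaxed optimum would be about 35.8, but machines are indivisible.
router + punch + press: floor space 5 + 4 + 9 = 18 ≤ 19, output 12 + 6 + 17 = 35.
router + press: floor space 5 + 9 = 14 ≤ 19, output 12 + 17 = 29.
punch + press: floor space 4 + 9 = 13 ≤ 19, output 6 + 17 = 23.
Best is router, punch, and press with total output 35.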